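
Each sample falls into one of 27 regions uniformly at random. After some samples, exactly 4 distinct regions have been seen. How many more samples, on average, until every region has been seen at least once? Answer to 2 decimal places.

The wait to go from k to k+1 distinct regions is geometric with mean 27/(27-k).
Sum over k = 4,...,26: E = 27/23 + 27/22 + 27/21 + ... + 27/2 + 27/1 = 100.826.

100.83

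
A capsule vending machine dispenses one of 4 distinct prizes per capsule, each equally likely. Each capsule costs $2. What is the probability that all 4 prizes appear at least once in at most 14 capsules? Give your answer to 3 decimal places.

0.929

Let A_i be the event that prize i is missing after 14 capsules. By inclusion–exclusion on the A_i,
P(all seen) = Σ_{j=0}^{4} (-1)^j C(4,j)((4-j)/4)^14
= 1.0000 - 0.0713 + 0.0004 - 0.0000 + 0.0000
= 0.9291.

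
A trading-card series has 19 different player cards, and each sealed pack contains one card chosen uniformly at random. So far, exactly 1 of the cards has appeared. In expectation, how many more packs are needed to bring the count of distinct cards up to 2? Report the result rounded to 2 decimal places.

From k distinct to k+1 distinct takes on average 19/(19-k) packs.
Only the k = 1 term is needed: E = 19/18 = 1.056.

1.06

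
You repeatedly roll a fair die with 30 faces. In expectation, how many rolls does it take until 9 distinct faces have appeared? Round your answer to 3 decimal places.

10.489

Going from k to k+1 distinct takes a geometric number of rolls with mean 30/(30-k).
Sum over k = 0,...,8: E = 30/30 + 30/29 + 30/28 + ... + 30/23 + 30/22 = 10.4889.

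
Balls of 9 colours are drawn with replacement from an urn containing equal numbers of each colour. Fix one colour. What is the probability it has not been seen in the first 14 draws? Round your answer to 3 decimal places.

0.192

Each draw misses the fixed colour with probability (9-1)/9 = 8/9, independently.
P(still missing after 14) = (8/9)^14 = 0.1922.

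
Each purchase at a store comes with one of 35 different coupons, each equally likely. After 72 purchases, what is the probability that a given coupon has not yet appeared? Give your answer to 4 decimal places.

On each purchase the fixed coupon fails to appear with probability 34/35.
P(still missing after 72) = (34/35)^72 = 0.12405.

0.1240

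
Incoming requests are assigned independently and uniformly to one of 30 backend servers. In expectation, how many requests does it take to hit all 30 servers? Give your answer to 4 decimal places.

119.8496

Split into phases: going from k distinct to k+1 distinct takes on average 30/(30-k) requests.
E[T] = 30/30 + 30/29 + 30/28 + ... + 30/2 + 30/1 = 30·H_{30}.
H_{30} = 3.99499, so E[T] = 119.84961.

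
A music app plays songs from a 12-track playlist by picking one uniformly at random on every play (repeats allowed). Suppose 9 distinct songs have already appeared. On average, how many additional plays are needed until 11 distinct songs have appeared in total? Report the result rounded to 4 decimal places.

10.0000

From k distinct to k+1 distinct takes on average 12/(12-k) plays.
Sum over k = 9,...,10: E = 12/3 + 12/2 = 10.00000.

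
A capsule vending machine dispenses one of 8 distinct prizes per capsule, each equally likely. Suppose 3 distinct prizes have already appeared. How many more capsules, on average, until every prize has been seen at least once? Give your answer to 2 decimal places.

18.27

From k distinct to k+1 distinct takes on average 8/(8-k) capsules.
Sum over k = 3,...,7: E = 8/5 + 8/4 + 8/3 + 8/2 + 8/1 = 18.267.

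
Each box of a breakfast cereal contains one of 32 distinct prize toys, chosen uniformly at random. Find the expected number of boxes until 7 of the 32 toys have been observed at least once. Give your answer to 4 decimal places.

7.7612

With k distinct toys already seen, the next new one arrives after an expected 32/(32-k) boxes.
Sum over k = 0,...,6: E = 32/32 + 32/31 + 32/30 + ... + 32/27 + 32/26 = 7.76118.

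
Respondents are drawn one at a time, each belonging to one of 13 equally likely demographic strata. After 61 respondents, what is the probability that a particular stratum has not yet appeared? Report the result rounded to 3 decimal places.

0.008

On each respondent the fixed stratum fails to appear with probability 12/13.
P(still missing after 61) = (12/13)^61 = 0.0076.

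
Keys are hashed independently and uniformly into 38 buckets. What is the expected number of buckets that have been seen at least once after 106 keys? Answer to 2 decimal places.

For each bucket, P(seen in 106 keys) = 1 - (37/38)^106 = 0.941.
By linearity of expectation, E[distinct seen] = 38·(1 - (37/38)^106) = 35.750.

35.75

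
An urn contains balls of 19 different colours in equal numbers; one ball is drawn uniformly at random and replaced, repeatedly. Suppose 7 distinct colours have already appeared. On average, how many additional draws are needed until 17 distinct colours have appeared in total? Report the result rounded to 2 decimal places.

30.46

The wait to go from k to k+1 distinct colours is geometric with mean 19/(19-k).
Sum over k = 7,...,16: E = 19/12 + 19/11 + 19/10 + ... + 19/4 + 19/3 = 30.461.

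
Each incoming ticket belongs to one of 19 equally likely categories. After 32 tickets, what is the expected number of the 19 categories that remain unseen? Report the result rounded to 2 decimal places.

For each category, P(unseen after 32) = (18/19)^32 = 0.177.
By linearity of expectation, E[unseen] = 19·(18/19)^32 = 3.368.

3.37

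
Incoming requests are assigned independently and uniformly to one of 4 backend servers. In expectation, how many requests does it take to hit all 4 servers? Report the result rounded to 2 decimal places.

8.33

The wait to go from k to k+1 distinct servers is geometric with mean 4/(4-k).
E[T] = 4/4 + 4/3 + 4/2 + 4/1 = 4·H_{4}.
H_{4} = 2.083, so E[T] = 8.333.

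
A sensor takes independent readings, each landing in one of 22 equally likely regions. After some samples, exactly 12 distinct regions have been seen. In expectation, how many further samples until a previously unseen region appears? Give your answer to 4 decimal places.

Each sample yields a new region with probability (22-12)/22 = 10/22, so the wait is geometric with mean 22/10.
E = 22/10 = 2.20000.

2.2000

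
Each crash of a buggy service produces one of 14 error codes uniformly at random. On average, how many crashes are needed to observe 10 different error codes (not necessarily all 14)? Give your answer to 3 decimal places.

16.355

With k distinct error codes already seen, the next new one arrives after an expected 14/(14-k) crashes.
Sum over k = 0,...,9: E = 14/14 + 14/13 + 14/12 + ... + 14/6 + 14/5 = 16.3552.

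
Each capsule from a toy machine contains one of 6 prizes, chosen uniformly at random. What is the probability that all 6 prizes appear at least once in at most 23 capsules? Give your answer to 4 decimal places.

By inclusion–exclusion over which prizes are missing,
P(all seen) = Σ_{j=0}^{6} (-1)^j C(6,j)((6-j)/6)^23
= 1.00000 - 0.09057 + 0.00134 - 0.00000 + 0.00000 - 0.00000 + 0.00000
= 0.91076.

0.9108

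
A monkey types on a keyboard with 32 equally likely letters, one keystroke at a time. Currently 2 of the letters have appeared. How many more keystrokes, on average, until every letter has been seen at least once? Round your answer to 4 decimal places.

With k distinct letters already seen, the next new one takes an expected 32/(32-k) keystrokes.
Sum over k = 2,...,31: E = 32/30 + 32/29 + 32/28 + ... + 32/2 + 32/1 = 127.83959.

127.8396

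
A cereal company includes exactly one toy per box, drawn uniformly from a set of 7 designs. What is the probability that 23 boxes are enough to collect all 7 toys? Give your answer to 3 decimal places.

Let A_i be the event that toy i is missing after 23 boxes. By inclusion–exclusion on the A_i,
P(all seen) = Σ_{j=0}^{7} (-1)^j C(7,j)((7-j)/7)^23
= 1.0000 - 0.2020 + 0.0091 - 0.0001 + 0.0000 - 0.0000 + 0.0000 - 0.0000
= 0.8071.

0.807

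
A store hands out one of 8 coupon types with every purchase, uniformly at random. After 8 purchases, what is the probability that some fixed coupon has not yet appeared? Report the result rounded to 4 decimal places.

Each purchase misses the fixed coupon with probability (8-1)/8 = 7/8, independently.
P(still missing after 8) = (7/8)^8 = 0.34361.

0.3436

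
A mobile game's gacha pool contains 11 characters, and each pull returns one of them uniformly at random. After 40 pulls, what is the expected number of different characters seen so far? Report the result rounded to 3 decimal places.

For each character, P(seen in 40 pulls) = 1 - (10/11)^40 = 0.9779.
By linearity of expectation, E[distinct seen] = 11·(1 - (10/11)^40) = 10.7570.

10.757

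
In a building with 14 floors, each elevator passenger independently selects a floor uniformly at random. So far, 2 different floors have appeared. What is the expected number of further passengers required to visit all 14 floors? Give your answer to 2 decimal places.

The wait to go from k to k+1 distinct floors is geometric with mean 14/(14-k).
Sum over k = 2,...,13: E = 14/12 + 14/11 + 14/10 + ... + 14/2 + 14/1 = 43.445.

43.44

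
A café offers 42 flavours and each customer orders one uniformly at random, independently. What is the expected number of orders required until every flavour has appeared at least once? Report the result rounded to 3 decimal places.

181.723

Split into phases: going from k distinct to k+1 distinct takes on average 42/(42-k) orders.
E[T] = 42/42 + 42/41 + 42/40 + ... + 42/2 + 42/1 = 42·H_{42}.
H_{42} = 4.3267, so E[T] = 181.7232.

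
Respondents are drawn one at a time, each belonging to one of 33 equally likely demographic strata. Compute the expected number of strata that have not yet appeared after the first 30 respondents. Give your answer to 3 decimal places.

13.110

For each stratum, P(unseen after 30) = (32/33)^30 = 0.3973.
By linearity of expectation, E[unseen] = 33·(32/33)^30 = 13.1098.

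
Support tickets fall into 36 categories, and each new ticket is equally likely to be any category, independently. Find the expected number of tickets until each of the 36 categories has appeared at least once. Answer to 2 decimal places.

After k distinct categories have appeared, the next ticket gives a new one with probability (36-k)/36, so the expected wait for the (k+1)-th is 36/(36-k).
E[T] = 36/36 + 36/35 + 36/34 + ... + 36/2 + 36/1 = 36·H_{36}.
H_{36} = 4.175, so E[T] = 150.284.

150.28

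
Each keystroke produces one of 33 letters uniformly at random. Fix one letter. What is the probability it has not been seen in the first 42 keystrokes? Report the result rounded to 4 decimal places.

On each keystroke the fixed letter fails to appear with probability 32/33.
P(still missing after 42) = (32/33)^42 = 0.27461.

0.2746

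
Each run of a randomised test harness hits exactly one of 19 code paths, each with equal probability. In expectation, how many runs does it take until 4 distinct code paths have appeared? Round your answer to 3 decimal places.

With k distinct code paths already seen, the next new one arrives after an expected 19/(19-k) runs.
Sum over k = 0,...,3: E = 19/19 + 19/18 + 19/17 + 19/16 = 4.3607.

4.361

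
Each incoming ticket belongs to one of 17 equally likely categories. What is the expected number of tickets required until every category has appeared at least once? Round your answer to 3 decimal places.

58.472

Split into phases: going from k distinct to k+1 distinct takes on average 17/(17-k) tickets.
E[T] = 17/17 + 17/16 + 17/15 + ... + 17/2 + 17/1 = 17·H_{17}.
H_{17} = 3.4396, so E[T] = 58.4724.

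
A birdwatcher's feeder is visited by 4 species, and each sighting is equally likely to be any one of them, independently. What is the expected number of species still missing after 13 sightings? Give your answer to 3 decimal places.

0.095

For each species, P(unseen after 13) = (3/4)^13 = 0.0238.
By linearity of expectation, E[unseen] = 4·(3/4)^13 = 0.0950.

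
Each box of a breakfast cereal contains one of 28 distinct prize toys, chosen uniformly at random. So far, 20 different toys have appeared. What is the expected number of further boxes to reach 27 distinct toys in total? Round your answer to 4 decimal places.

The wait to go from k to k+1 distinct toys is geometric with mean 28/(28-k).
Sum over k = 20,...,26: E = 28/8 + 28/7 + 28/6 + ... + 28/3 + 28/2 = 48.10000.

48.1000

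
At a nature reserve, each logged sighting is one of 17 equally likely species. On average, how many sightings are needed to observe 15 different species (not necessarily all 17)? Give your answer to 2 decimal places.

Going from k to k+1 distinct takes a geometric number of sightings with mean 17/(17-k).
Sum over k = 0,...,14: E = 17/17 + 17/16 + 17/15 + ... + 17/4 + 17/3 = 32.972.

32.97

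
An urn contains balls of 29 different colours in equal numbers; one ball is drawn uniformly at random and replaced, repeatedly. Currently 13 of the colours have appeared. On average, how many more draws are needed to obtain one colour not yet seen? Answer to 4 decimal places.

Each draw yields a new colour with probability (29-13)/29 = 16/29, so the wait is geometric with mean 29/16.
E = 29/16 = 1.81250.

1.8125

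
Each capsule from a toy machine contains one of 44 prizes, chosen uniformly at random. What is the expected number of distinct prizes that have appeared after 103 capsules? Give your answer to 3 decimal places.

39.878

For each prize, P(seen in 103 capsules) = 1 - (43/44)^103 = 0.9063.
By linearity of expectation, E[distinct seen] = 44·(1 - (43/44)^103) = 39.8783.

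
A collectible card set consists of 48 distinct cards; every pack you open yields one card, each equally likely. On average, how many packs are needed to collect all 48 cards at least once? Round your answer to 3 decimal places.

The wait to go from k to k+1 distinct cards is geometric with mean 48/(48-k).
E[T] = 48/48 + 48/47 + 48/46 + ... + 48/2 + 48/1 = 48·H_{48}.
H_{48} = 4.4588, so E[T] = 214.0223.

214.022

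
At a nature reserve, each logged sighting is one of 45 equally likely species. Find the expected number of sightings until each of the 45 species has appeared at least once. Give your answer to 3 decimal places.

197.773

The wait to go from k to k+1 distinct species is geometric with mean 45/(45-k).
E[T] = 45/45 + 45/44 + 45/43 + ... + 45/2 + 45/1 = 45·H_{45}.
H_{45} = 4.3949, so E[T] = 197.7727.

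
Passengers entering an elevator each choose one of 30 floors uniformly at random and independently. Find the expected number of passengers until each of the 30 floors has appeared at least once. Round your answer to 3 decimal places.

After k distinct floors have appeared, the next passenger gives a new one with probability (30-k)/30, so the expected wait for the (k+1)-th is 30/(30-k).
E[T] = 30/30 + 30/29 + 30/28 + ... + 30/2 + 30/1 = 30·H_{30}.
H_{30} = 3.9950, so E[T] = 119.8496.

119.850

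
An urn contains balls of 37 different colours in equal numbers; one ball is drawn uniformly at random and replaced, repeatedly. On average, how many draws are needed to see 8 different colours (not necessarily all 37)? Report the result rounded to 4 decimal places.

With k distinct colours already seen, the next new one arrives after an expected 37/(37-k) draws.
Sum over k = 0,...,7: E = 37/37 + 37/36 + 37/35 + ... + 37/31 + 37/30 = 8.87750.

8.8775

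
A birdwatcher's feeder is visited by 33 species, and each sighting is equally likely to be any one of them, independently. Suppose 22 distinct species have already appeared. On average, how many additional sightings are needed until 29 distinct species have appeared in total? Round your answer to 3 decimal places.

30.906

The wait to go from k to k+1 distinct species is geometric with mean 33/(33-k).
Sum over k = 22,...,28: E = 33/11 + 33/10 + 33/9 + ... + 33/6 + 33/5 = 30.9060.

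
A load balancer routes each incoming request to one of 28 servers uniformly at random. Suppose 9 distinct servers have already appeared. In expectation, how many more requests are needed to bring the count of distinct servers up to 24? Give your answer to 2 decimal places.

The wait to go from k to k+1 distinct servers is geometric with mean 28/(28-k).
Sum over k = 9,...,23: E = 28/19 + 28/18 + 28/17 + ... + 28/6 + 28/5 = 41.003.

41.00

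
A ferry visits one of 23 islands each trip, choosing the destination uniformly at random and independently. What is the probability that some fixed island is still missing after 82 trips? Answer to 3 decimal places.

0.026

Each trip misses the fixed island with probability (23-1)/23 = 22/23, independently.
P(still missing after 82) = (22/23)^82 = 0.0261.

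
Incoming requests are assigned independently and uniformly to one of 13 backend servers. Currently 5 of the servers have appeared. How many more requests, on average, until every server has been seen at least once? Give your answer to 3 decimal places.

35.332

The wait to go from k to k+1 distinct servers is geometric with mean 13/(13-k).
Sum over k = 5,...,12: E = 13/8 + 13/7 + 13/6 + ... + 13/2 + 13/1 = 35.3321.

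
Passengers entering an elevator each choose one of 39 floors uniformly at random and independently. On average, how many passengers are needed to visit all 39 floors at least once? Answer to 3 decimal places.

165.888

The wait to go from k to k+1 distinct floors is geometric with mean 39/(39-k).
E[T] = 39/39 + 39/38 + 39/37 + ... + 39/2 + 39/1 = 39·H_{39}.
H_{39} = 4.2535, so E[T] = 165.8882.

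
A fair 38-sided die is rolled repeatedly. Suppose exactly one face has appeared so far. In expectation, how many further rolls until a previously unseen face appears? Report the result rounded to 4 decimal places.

The number of rolls until the next new face is geometric with success probability 37/38, so its mean is 38/37.
E = 38/37 = 1.02703.

1.0270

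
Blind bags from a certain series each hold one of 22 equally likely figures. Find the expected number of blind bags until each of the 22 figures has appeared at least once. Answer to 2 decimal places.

Split into phases: going from k distinct to k+1 distinct takes on average 22/(22-k) blind bags.
E[T] = 22/22 + 22/21 + 22/20 + ... + 22/2 + 22/1 = 22·H_{22}.
H_{22} = 3.691, so E[T] = 81.198.

81.20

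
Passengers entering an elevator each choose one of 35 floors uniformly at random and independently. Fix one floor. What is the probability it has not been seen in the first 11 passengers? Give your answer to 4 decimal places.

0.7270

On each passenger the fixed floor fails to appear with probability 34/35.
P(still missing after 11) = (34/35)^11 = 0.72698.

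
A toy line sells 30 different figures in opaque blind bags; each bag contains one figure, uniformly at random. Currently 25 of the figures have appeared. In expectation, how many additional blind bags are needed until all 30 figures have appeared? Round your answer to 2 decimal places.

With k distinct figures already seen, the next new one takes an expected 30/(30-k) blind bags.
Sum over k = 25,...,29: E = 30/5 + 30/4 + 30/3 + 30/2 + 30/1 = 68.500.

68.50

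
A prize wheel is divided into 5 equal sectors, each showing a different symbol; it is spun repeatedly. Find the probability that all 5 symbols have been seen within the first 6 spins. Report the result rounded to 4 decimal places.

By inclusion–exclusion over which symbols are missing,
P(all seen) = Σ_{j=0}^{5} (-1)^j C(5,j)((5-j)/5)^6
= 1.00000 - 1.31072 + 0.46656 - 0.04096 + 0.00032 - 0.00000
= 0.11520.

0.1152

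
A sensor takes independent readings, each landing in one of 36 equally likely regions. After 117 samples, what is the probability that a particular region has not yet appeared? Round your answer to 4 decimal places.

0.0370

On each sample the fixed region fails to appear with probability 35/36.
P(still missing after 117) = (35/36)^117 = 0.03703.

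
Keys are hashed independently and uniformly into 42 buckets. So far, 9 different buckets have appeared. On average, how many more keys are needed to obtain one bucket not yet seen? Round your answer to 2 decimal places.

1.27

Each key yields a new bucket with probability (42-9)/42 = 33/42, so the wait is geometric with mean 42/33.
E = 42/33 = 1.273.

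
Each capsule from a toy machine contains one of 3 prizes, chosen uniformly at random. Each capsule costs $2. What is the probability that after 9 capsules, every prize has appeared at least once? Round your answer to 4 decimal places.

0.9221

By inclusion–exclusion over which prizes are missing,
P(all seen) = Σ_{j=0}^{3} (-1)^j C(3,j)((3-j)/3)^9
= 1.00000 - 0.07804 + 0.00015 - 0.00000
= 0.92212.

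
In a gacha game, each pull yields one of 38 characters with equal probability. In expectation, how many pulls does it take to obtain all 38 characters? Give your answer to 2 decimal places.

160.66

After k distinct characters have appeared, the next pull gives a new one with probability (38-k)/38, so the expected wait for the (k+1)-th is 38/(38-k).
E[T] = 38/38 + 38/37 + 38/36 + ... + 38/2 + 38/1 = 38·H_{38}.
H_{38} = 4.228, so E[T] = 160.660.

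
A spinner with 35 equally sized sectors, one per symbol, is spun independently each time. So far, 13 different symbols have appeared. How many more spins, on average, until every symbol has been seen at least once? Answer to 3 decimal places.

The wait to go from k to k+1 distinct symbols is geometric with mean 35/(35-k).
Sum over k = 13,...,34: E = 35/22 + 35/21 + 35/20 + ... + 35/2 + 35/1 = 129.1785.

129.178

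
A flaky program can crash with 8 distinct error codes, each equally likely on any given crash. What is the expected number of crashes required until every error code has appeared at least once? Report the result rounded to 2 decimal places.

After k distinct error codes have appeared, the next crash gives a new one with probability (8-k)/8, so the expected wait for the (k+1)-th is 8/(8-k).
E[T] = 8/8 + 8/7 + 8/6 + ... + 8/2 + 8/1 = 8·H_{8}.
H_{8} = 2.718, so E[T] = 21.743.

21.74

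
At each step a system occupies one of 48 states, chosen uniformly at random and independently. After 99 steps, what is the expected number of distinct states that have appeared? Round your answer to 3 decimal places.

For each state, P(seen in 99 steps) = 1 - (47/48)^99 = 0.8756.
By linearity of expectation, E[distinct seen] = 48·(1 - (47/48)^99) = 42.0290.

42.029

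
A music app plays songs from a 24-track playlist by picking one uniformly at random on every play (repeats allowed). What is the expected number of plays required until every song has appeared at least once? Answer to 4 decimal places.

90.6230

After k distinct songs have appeared, the next play gives a new one with probability (24-k)/24, so the expected wait for the (k+1)-th is 24/(24-k).
E[T] = 24/24 + 24/23 + 24/22 + ... + 24/2 + 24/1 = 24·H_{24}.
H_{24} = 3.77596, so E[T] = 90.62300.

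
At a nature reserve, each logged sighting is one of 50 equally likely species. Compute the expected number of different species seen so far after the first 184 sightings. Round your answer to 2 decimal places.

48.79

For each species, P(seen in 184 sightings) = 1 - (49/50)^184 = 0.976.
By linearity of expectation, E[distinct seen] = 50·(1 - (49/50)^184) = 48.785.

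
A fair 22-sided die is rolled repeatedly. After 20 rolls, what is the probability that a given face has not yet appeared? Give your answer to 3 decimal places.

Each roll misses the fixed face with probability (22-1)/22 = 21/22, independently.
P(still missing after 20) = (21/22)^20 = 0.3944.

0.394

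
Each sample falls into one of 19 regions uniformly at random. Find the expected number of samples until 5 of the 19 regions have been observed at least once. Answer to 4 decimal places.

5.6274

Going from k to k+1 distinct takes a geometric number of samples with mean 19/(19-k).
Sum over k = 0,...,4: E = 19/19 + 19/18 + 19/17 + 19/16 + 19/15 = 5.62737.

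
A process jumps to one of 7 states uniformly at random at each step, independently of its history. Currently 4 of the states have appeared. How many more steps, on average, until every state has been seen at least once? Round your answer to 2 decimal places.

From k distinct to k+1 distinct takes on average 7/(7-k) steps.
Sum over k = 4,...,6: E = 7/3 + 7/2 + 7/1 = 12.833.

12.83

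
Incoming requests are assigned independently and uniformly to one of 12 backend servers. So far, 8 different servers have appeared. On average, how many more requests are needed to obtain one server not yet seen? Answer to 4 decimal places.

3.0000

Each request yields a new server with probability (12-8)/12 = 4/12, so the wait is geometric with mean 12/4.
E = 12/4 = 3.00000.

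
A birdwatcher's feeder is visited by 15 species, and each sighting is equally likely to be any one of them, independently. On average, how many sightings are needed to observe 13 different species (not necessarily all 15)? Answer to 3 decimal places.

With k distinct species already seen, the next new one arrives after an expected 15/(15-k) sightings.
Sum over k = 0,...,12: E = 15/15 + 15/14 + 15/13 + ... + 15/4 + 15/3 = 27.2734.

27.273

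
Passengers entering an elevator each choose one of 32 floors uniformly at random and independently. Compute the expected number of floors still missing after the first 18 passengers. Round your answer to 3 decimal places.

18.070

For each floor, P(unseen after 18) = (31/32)^18 = 0.5647.
By linearity of expectation, E[unseen] = 32·(31/32)^18 = 18.0701.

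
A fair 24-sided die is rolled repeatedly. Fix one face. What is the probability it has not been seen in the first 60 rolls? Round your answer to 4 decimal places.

0.0778

On each roll the fixed face fails to appear with probability 23/24.
P(still missing after 60) = (23/24)^60 = 0.07780.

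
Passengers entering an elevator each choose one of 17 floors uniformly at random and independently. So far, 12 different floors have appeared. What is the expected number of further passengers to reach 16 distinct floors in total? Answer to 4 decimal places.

With k distinct floors already seen, the next new one takes an expected 17/(17-k) passengers.
Sum over k = 12,...,15: E = 17/5 + 17/4 + 17/3 + 17/2 = 21.81667.

21.8167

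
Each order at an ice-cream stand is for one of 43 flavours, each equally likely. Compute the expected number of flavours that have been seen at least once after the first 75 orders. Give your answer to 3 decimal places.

35.637

For each flavour, P(seen in 75 orders) = 1 - (42/43)^75 = 0.8288.
By linearity of expectation, E[distinct seen] = 43·(1 - (42/43)^75) = 35.6374.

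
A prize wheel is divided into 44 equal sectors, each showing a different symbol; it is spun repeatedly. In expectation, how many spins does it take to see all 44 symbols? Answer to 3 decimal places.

Split into phases: going from k distinct to k+1 distinct takes on average 44/(44-k) spins.
E[T] = 44/44 + 44/43 + 44/42 + ... + 44/2 + 44/1 = 44·H_{44}.
H_{44} = 4.3727, so E[T] = 192.3999.

192.400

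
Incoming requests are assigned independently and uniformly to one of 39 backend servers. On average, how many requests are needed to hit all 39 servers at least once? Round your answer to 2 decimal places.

165.89

The wait to go from k to k+1 distinct servers is geometric with mean 39/(39-k).
E[T] = 39/39 + 39/38 + 39/37 + ... + 39/2 + 39/1 = 39·H_{39}.
H_{39} = 4.254, so E[T] = 165.888.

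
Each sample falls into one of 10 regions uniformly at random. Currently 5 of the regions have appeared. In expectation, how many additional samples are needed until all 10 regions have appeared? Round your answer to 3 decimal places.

22.833

With k distinct regions already seen, the next new one takes an expected 10/(10-k) samples.
Sum over k = 5,...,9: E = 10/5 + 10/4 + 10/3 + 10/2 + 10/1 = 22.8333.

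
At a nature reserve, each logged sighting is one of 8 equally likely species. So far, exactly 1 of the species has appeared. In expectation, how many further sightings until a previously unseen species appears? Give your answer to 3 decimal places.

The number of sightings until the next new species is geometric with success probability 7/8, so its mean is 8/7.
E = 8/7 = 1.1429.

1.143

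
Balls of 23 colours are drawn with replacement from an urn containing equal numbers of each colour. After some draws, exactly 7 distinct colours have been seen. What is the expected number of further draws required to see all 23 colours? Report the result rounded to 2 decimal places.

With k distinct colours already seen, the next new one takes an expected 23/(23-k) draws.
Sum over k = 7,...,22: E = 23/16 + 23/15 + 23/14 + ... + 23/2 + 23/1 = 77.757.

77.76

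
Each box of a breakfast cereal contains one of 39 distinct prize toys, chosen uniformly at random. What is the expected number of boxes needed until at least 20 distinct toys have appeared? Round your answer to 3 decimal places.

With k distinct toys already seen, the next new one arrives after an expected 39/(39-k) boxes.
Sum over k = 0,...,19: E = 39/39 + 39/38 + 39/37 + ... + 39/21 + 39/20 = 27.5263.

27.526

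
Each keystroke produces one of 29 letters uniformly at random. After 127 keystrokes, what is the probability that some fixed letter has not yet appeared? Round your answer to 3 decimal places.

0.012

On each keystroke the fixed letter fails to appear with probability 28/29.
P(still missing after 127) = (28/29)^127 = 0.0116.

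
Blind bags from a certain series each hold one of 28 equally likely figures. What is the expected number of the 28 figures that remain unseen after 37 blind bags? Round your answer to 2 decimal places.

For each figure, P(unseen after 37) = (27/28)^37 = 0.260.
By linearity of expectation, E[unseen] = 28·(27/28)^37 = 7.291.

7.29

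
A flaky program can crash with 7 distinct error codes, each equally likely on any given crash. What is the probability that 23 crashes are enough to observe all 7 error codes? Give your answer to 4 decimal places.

0.8071

Let A_i be the event that error code i is missing after 23 crashes. By inclusion–exclusion on the A_i,
P(all seen) = Σ_{j=0}^{7} (-1)^j C(7,j)((7-j)/7)^23
= 1.00000 - 0.20199 + 0.00915 - 0.00009 + 0.00000 - 0.00000 + 0.00000 - 0.00000
= 0.80707.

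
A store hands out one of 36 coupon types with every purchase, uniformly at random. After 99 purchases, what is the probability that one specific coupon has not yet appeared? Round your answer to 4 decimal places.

0.0615

Each purchase misses the fixed coupon with probability (36-1)/36 = 35/36, independently.
P(still missing after 99) = (35/36)^99 = 0.06149.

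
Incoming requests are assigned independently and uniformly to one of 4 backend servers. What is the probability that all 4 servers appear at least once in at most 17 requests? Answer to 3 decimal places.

0.970

By inclusion–exclusion over which servers are missing,
P(all seen) = Σ_{j=0}^{4} (-1)^j C(4,j)((4-j)/4)^17
= 1.0000 - 0.0301 + 0.0000 - 0.0000 + 0.0000
= 0.9700.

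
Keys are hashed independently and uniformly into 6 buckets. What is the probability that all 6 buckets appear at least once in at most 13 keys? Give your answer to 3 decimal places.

By inclusion–exclusion over which buckets are missing,
P(all seen) = Σ_{j=0}^{6} (-1)^j C(6,j)((6-j)/6)^13
= 1.0000 - 0.5608 + 0.0771 - 0.0024 + 0.0000 - 0.0000 + 0.0000
= 0.5139.

0.514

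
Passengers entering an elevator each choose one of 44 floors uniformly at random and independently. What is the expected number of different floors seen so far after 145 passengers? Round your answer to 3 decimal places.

42.431

For each floor, P(seen in 145 passengers) = 1 - (43/44)^145 = 0.9643.
By linearity of expectation, E[distinct seen] = 44·(1 - (43/44)^145) = 42.4306.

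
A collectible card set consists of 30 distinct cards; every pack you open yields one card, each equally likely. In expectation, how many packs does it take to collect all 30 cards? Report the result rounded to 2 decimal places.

119.85

Split into phases: going from k distinct to k+1 distinct takes on average 30/(30-k) packs.
E[T] = 30/30 + 30/29 + 30/28 + ... + 30/2 + 30/1 = 30·H_{30}.
H_{30} = 3.995, so E[T] = 119.850.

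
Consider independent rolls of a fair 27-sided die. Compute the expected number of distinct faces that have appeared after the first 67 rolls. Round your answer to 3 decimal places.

For each face, P(seen in 67 rolls) = 1 - (26/27)^67 = 0.9202.
By linearity of expectation, E[distinct seen] = 27·(1 - (26/27)^67) = 24.8462.

24.846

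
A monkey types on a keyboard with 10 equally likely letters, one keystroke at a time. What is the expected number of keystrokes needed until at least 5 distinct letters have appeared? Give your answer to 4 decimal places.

With k distinct letters already seen, the next new one arrives after an expected 10/(10-k) keystrokes.
Sum over k = 0,...,4: E = 10/10 + 10/9 + 10/8 + 10/7 + 10/6 = 6.45635.

6.4563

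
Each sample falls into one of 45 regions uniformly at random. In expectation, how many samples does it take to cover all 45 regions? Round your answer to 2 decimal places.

197.77

The wait to go from k to k+1 distinct regions is geometric with mean 45/(45-k).
E[T] = 45/45 + 45/44 + 45/43 + ... + 45/2 + 45/1 = 45·H_{45}.
H_{45} = 4.395, so E[T] = 197.773.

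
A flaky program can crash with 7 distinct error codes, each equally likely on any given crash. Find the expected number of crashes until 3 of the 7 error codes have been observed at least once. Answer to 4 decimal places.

With k distinct error codes already seen, the next new one arrives after an expected 7/(7-k) crashes.
Sum over k = 0,...,2: E = 7/7 + 7/6 + 7/5 = 3.56667.

3.5667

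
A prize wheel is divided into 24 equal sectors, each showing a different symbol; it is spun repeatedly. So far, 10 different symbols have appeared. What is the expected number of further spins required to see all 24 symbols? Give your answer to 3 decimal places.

With k distinct symbols already seen, the next new one takes an expected 24/(24-k) spins.
Sum over k = 10,...,23: E = 24/14 + 24/13 + 24/12 + ... + 24/2 + 24/1 = 78.0375.

78.037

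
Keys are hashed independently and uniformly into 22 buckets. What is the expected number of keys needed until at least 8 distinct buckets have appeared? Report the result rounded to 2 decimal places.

Going from k to k+1 distinct takes a geometric number of keys with mean 22/(22-k).
Sum over k = 0,...,7: E = 22/22 + 22/21 + 22/20 + ... + 22/16 + 22/15 = 9.664.

9.66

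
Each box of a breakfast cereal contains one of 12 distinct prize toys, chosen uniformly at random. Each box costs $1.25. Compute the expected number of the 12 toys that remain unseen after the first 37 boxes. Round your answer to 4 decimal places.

For each toy, P(unseen after 37) = (11/12)^37 = 0.03998.
By linearity of expectation, E[unseen] = 12·(11/12)^37 = 0.47974.

0.4797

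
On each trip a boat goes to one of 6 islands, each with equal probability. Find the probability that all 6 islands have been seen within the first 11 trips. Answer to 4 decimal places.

Let A_i be the event that island i is missing after 11 trips. By inclusion–exclusion on the A_i,
P(all seen) = Σ_{j=0}^{6} (-1)^j C(6,j)((6-j)/6)^11
= 1.00000 - 0.80753 + 0.17342 - 0.00977 + 0.00008 - 0.00000 + 0.00000
= 0.35621.

0.3562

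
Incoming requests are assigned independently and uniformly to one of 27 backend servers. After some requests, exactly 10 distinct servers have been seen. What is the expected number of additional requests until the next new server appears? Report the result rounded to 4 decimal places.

1.5882

The number of requests until the next new server is geometric with success probability 17/27, so its mean is 27/17.
E = 27/17 = 1.58824.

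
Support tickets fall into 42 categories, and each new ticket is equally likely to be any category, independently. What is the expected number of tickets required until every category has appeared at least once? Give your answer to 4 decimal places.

The wait to go from k to k+1 distinct categories is geometric with mean 42/(42-k).
E[T] = 42/42 + 42/41 + 42/40 + ... + 42/2 + 42/1 = 42·H_{42}.
H_{42} = 4.32674, so E[T] = 181.72320.

181.7232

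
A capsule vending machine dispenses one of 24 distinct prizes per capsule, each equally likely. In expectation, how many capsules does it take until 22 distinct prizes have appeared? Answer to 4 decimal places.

54.6230

Going from k to k+1 distinct takes a geometric number of capsules with mean 24/(24-k).
Sum over k = 0,...,21: E = 24/24 + 24/23 + 24/22 + ... + 24/4 + 24/3 = 54.62300.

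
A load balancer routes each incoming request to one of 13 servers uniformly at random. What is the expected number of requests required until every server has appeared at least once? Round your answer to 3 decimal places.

41.342

The wait to go from k to k+1 distinct servers is geometric with mean 13/(13-k).
E[T] = 13/13 + 13/12 + 13/11 + ... + 13/2 + 13/1 = 13·H_{13}.
H_{13} = 3.1801, so E[T] = 41.3417.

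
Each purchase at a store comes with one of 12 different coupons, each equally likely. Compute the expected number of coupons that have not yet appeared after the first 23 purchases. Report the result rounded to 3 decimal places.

1.622

For each coupon, P(unseen after 23) = (11/12)^23 = 0.1352.
By linearity of expectation, E[unseen] = 12·(11/12)^23 = 1.6220.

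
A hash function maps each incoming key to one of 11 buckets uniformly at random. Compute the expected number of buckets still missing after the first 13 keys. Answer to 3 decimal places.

For each bucket, P(unseen after 13) = (10/11)^13 = 0.2897.
By linearity of expectation, E[unseen] = 11·(10/11)^13 = 3.1863.

3.186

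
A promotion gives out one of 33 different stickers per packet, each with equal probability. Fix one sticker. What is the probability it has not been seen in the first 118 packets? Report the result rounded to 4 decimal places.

0.0265

On each packet the fixed sticker fails to appear with probability 32/33.
P(still missing after 118) = (32/33)^118 = 0.02649.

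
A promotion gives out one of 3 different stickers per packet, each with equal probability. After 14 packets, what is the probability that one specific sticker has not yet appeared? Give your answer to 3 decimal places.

0.003

Each packet misses the fixed sticker with probability (3-1)/3 = 2/3, independently.
P(still missing after 14) = (2/3)^14 = 0.0034.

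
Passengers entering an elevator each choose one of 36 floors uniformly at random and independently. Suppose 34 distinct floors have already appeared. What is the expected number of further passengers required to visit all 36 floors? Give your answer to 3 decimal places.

The wait to go from k to k+1 distinct floors is geometric with mean 36/(36-k).
Sum over k = 34,...,35: E = 36/2 + 36/1 = 54.0000.

54.000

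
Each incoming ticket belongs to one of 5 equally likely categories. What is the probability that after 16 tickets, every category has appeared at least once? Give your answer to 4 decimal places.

0.8621

By inclusion–exclusion over which categories are missing,
P(all seen) = Σ_{j=0}^{5} (-1)^j C(5,j)((5-j)/5)^16
= 1.00000 - 0.14074 + 0.00282 - 0.00000 + 0.00000 - 0.00000
= 0.86208.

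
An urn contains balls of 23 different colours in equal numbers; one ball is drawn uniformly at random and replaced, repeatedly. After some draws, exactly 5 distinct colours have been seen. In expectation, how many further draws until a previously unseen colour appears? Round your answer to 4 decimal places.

1.2778

Each draw yields a new colour with probability (23-5)/23 = 18/23, so the wait is geometric with mean 23/18.
E = 23/18 = 1.27778.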